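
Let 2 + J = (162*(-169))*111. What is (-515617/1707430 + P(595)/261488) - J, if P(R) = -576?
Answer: 84800737411774289/27904528490 ≈ 3.0390e+6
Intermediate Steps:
J = -3038960 (J = -2 + (162*(-169))*111 = -2 - 27378*111 = -2 - 3038958 = -3038960)
(-515617/1707430 + P(595)/261488) - J = (-515617/1707430 - 576/261488) - 1*(-3038960) = (-515617*1/1707430 - 576*1/261488) + 3038960 = (-515617/1707430 - 36/16343) + 3038960 = -8488196111/27904528490 + 3038960 = 84800737411774289/27904528490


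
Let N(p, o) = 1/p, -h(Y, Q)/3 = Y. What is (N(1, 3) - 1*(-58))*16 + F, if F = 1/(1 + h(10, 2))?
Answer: 27375/29 ≈ 943.97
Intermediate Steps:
h(Y, Q) = -3*Y
F = -1/29 (F = 1/(1 - 3*10) = 1/(1 - 30) = 1/(-29) = -1/29 ≈ -0.034483)
(N(1, 3) - 1*(-58))*16 + F = (1/1 - 1*(-58))*16 - 1/29 = (1 + 58)*16 - 1/29 = 59*16 - 1/29 = 944 - 1/29 = 27375/29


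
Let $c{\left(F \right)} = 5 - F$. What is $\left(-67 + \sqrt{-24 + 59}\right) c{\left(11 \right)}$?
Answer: $402 - 6 \sqrt{35} \approx 366.5$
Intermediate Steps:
$\left(-67 + \sqrt{-24 + 59}\right) c{\left(11 \right)} = \left(-67 + \sqrt{-24 + 59}\right) \left(5 - 11\right) = \left(-67 + \sqrt{35}\right) \left(5 - 11\right) = \left(-67 + \sqrt{35}\right) \left(-6\right) = 402 - 6 \sqrt{35}$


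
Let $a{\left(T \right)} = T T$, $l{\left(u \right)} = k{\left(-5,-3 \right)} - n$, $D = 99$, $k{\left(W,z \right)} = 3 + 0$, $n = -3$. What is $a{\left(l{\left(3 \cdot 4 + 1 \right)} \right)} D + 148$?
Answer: $3712$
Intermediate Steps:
$k{\left(W,z \right)} = 3$
$l{\left(u \right)} = 6$ ($l{\left(u \right)} = 3 - -3 = 3 + 3 = 6$)
$a{\left(T \right)} = T^{2}$
$a{\left(l{\left(3 \cdot 4 + 1 \right)} \right)} D + 148 = 6^{2} \cdot 99 + 148 = 36 \cdot 99 + 148 = 3564 + 148 = 3712$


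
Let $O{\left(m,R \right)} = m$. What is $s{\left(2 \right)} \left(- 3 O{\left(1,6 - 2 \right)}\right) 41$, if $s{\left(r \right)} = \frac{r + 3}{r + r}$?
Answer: $- \frac{615}{4} \approx -153.75$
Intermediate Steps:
$s{\left(r \right)} = \frac{3 + r}{2 r}$
$s{\left(2 \right)} \left(- 3 O{\left(1,6 - 2 \right)}\right) 41 = \frac{3 + 2}{2 \cdot 2} \left(\left(-3\right) 1\right) 41 = \frac{1}{2} \cdot \frac{1}{2} \cdot 5 \left(-3\right) 41 = \frac{5}{4} \left(-3\right) 41 = \left(- \frac{15}{4}\right) 41 = - \frac{615}{4}$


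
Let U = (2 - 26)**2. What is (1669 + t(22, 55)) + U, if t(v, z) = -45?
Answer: 2200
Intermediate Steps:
U = 576 (U = (-24)**2 = 576)
(1669 + t(22, 55)) + U = (1669 - 45) + 576 = 1624 + 576 = 2200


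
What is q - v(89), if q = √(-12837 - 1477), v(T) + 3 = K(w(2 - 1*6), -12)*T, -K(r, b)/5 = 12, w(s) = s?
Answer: 5343 + I*√14314 ≈ 5343.0 + 119.64*I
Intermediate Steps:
K(r, b) = -60 (K(r, b) = -5*12 = -60)
v(T) = -3 - 60*T
q = I*√14314 (q = √(-14314) = I*√14314 ≈ 119.64*I)
q - v(89) = I*√14314 - (-3 - 60*89) = I*√14314 - (-3 - 5340) = I*√14314 - 1*(-5343) = I*√14314 + 5343 = 5343 + I*√14314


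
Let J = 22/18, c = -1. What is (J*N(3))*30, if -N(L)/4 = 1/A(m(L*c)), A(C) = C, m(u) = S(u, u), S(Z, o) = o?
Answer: 440/9 ≈ 48.889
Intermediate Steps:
m(u) = u
J = 11/9 (J = 22*(1/18) = 11/9 ≈ 1.2222)
N(L) = 4/L (N(L) = -4/(L*(-1)) = -4/((-L)) = -4*(-1/L) = -(-4)/L = 4/L)
(J*N(3))*30 = (11*(4/3)/9)*30 = (11*(4*(1/3))/9)*30 = ((11/9)*(4/3))*30 = (44/27)*30 = 440/9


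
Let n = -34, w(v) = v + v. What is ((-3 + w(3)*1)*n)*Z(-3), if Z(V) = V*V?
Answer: -918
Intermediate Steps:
Z(V) = V²
w(v) = 2*v
((-3 + w(3)*1)*n)*Z(-3) = ((-3 + (2*3)*1)*(-34))*(-3)² = ((-3 + 6*1)*(-34))*9 = ((-3 + 6)*(-34))*9 = (3*(-34))*9 = -102*9 = -918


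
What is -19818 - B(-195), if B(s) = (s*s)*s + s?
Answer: 7395252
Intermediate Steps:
B(s) = s + s**3 (B(s) = s**2*s + s = s**3 + s = s + s**3)
-19818 - B(-195) = -19818 - (-195 + (-195)**3) = -19818 - (-195 - 7414875) = -19818 - 1*(-7415070) = -19818 + 7415070 = 7395252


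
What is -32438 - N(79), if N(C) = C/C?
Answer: -32439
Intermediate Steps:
N(C) = 1
-32438 - N(79) = -32438 - 1*1 = -32438 - 1 = -32439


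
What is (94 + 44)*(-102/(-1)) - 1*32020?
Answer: -17944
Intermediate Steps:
(94 + 44)*(-102/(-1)) - 1*32020 = 138*(-102*(-1)) - 32020 = 138*102 - 32020 = 14076 - 32020 = -17944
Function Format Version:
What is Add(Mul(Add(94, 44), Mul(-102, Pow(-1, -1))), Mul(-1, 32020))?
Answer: -17944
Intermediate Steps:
Add(Mul(Add(94, 44), Mul(-102, Pow(-1, -1))), Mul(-1, 32020)) = Add(Mul(138, Mul(-102, -1)), -32020) = Add(Mul(138, 102), -32020) = Add(14076, -32020) = -17944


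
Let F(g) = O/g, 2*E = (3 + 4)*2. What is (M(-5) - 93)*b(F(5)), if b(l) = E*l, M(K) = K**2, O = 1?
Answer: -476/5 ≈ -95.200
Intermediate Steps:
E = 7 (E = ((3 + 4)*2)/2 = (7*2)/2 = (1/2)*14 = 7)
F(g) = 1/g
b(l) = 7*l
(M(-5) - 93)*b(F(5)) = ((-5)**2 - 93)*(7/5) = (25 - 93)*(7*(1/5)) = -68*7/5 = -476/5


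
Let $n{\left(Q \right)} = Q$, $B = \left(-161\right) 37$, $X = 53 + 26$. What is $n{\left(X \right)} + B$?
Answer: $-5878$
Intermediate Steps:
$X = 79$
$B = -5957$
$n{\left(X \right)} + B = 79 - 5957 = -5878$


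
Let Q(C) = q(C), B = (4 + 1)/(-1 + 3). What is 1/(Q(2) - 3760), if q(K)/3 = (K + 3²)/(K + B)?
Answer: -3/11258 ≈ -0.00026648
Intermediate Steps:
B = 5/2 ≈ 2.5000
q(K) = 3*(9 + K)/(5/2 + K) (q(K) = 3*((K + 3²)/(K + 5/2)) = 3*((K + 9)/(5/2 + K)) = 3*((9 + K)/(5/2 + K)) = 3*(9 + K)/(5/2 + K))
Q(C) = 6*(9 + C)/(5 + 2*C)
1/(Q(2) - 3760) = 1/(6*(9 + 2)/(5 + 2*2) - 3760) = 1/(6*11/(5 + 4) - 3760) = 1/(6*11/9 - 3760) = 1/(6*(⅑)*11 - 3760) = 1/(22/3 - 3760) = 1/(-11258/3) = -3/11258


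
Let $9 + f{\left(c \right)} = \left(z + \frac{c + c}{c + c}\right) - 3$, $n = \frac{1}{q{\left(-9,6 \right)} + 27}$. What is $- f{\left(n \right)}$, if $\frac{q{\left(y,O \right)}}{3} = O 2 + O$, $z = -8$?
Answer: $19$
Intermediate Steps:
$q{\left(y,O \right)} = 9 O$ ($q{\left(y,O \right)} = 3 \left(O 2 + O\right) = 3 \left(2 O + O\right) = 3 \cdot 3 O = 9 O$)
$n = \frac{1}{81}$ ($n = \frac{1}{9 \cdot 6 + 27} = \frac{1}{54 + 27} = \frac{1}{81} \approx 0.012346$)
$f{\left(c \right)} = -19$ ($f{\left(c \right)} = -9 - \left(11 - \frac{c + c}{c + c}\right) = -9 - \left(11 - \frac{2 c}{2 c}\right) = -9 + \left(\left(-8 + 2 c \frac{1}{2 c}\right) - 3\right) = -9 + \left(\left(-8 + 1\right) - 3\right) = -9 - 10 = -19$)
$- f{\left(n \right)} = \left(-1\right) \left(-19\right) = 19$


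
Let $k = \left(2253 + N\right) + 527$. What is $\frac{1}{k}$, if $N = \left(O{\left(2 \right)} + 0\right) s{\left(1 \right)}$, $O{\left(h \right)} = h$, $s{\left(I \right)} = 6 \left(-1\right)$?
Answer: $\frac{1}{2768} \approx 0.00036127$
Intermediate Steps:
$s{\left(I \right)} = -6$
$N = -12$ ($N = \left(2 + 0\right) \left(-6\right) = 2 \left(-6\right) = -12$)
$k = 2768$ ($k = \left(2253 - 12\right) + 527 = 2241 + 527 = 2768$)
$\frac{1}{k} = \frac{1}{2768}$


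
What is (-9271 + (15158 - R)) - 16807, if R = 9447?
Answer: -20367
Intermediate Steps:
(-9271 + (15158 - R)) - 16807 = (-9271 + (15158 - 1*9447)) - 16807 = (-9271 + (15158 - 9447)) - 16807 = (-9271 + 5711) - 16807 = -3560 - 16807 = -20367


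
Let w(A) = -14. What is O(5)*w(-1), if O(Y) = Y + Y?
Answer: -140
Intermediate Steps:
O(Y) = 2*Y
O(5)*w(-1) = (2*5)*(-14) = 10*(-14) = -140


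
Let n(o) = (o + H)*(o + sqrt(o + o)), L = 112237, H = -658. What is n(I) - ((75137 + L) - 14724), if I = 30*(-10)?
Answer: 114750 - 9580*I*sqrt(6) ≈ 1.1475e+5 - 23466.0*I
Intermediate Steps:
I = -300
n(o) = (-658 + o)*(o + sqrt(2)*sqrt(o)) (n(o) = (o - 658)*(o + sqrt(o + o)) = (-658 + o)*(o + sqrt(2*o)) = (-658 + o)*(o + sqrt(2)*sqrt(o)))
n(I) - ((75137 + L) - 14724) = ((-300)**2 - 658*(-300) + sqrt(2)*(-300)**(3/2) - 658*sqrt(2)*sqrt(-300)) - ((75137 + 112237) - 14724) = (90000 + 197400 + sqrt(2)*(-3000*I*sqrt(3)) - 658*sqrt(2)*10*I*sqrt(3)) - (187374 - 14724) = (90000 + 197400 - 3000*I*sqrt(6) - 6580*I*sqrt(6)) - 1*172650 = (287400 - 9580*I*sqrt(6)) - 172650 = 114750 - 9580*I*sqrt(6)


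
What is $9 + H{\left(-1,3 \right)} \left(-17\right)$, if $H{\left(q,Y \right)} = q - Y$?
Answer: $77$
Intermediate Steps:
$9 + H{\left(-1,3 \right)} \left(-17\right) = 9 + \left(-1 - 3\right) \left(-17\right) = 9 - -68 = 9 + 68 = 77$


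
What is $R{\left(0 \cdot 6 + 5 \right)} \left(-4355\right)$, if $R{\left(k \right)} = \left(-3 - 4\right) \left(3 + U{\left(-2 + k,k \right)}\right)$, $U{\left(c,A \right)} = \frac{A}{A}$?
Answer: $121940$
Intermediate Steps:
$U{\left(c,A \right)} = 1$
$R{\left(k \right)} = -28$ ($R{\left(k \right)} = \left(-3 - 4\right) \left(3 + 1\right) = \left(-7\right) 4 = -28$)
$R{\left(0 \cdot 6 + 5 \right)} \left(-4355\right) = \left(-28\right) \left(-4355\right) = 121940$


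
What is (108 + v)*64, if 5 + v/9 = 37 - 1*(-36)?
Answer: 46080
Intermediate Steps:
v = 612 (v = -45 + 9*(37 - 1*(-36)) = -45 + 9*(37 + 36) = -45 + 9*73 = -45 + 657 = 612)
(108 + v)*64 = (108 + 612)*64 = 720*64 = 46080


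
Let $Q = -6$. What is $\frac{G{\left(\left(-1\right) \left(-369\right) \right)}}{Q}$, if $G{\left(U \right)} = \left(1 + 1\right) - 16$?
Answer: $\frac{7}{3} \approx 2.3333$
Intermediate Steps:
$G{\left(U \right)} = -14$ ($G{\left(U \right)} = 2 - 16 = -14$)
$\frac{G{\left(\left(-1\right) \left(-369\right) \right)}}{Q} = - \frac{14}{-6} = \left(-14\right) \left(- \frac{1}{6}\right) = \frac{7}{3}$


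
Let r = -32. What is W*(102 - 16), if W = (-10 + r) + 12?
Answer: -2580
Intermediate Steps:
W = -30 (W = (-10 - 32) + 12 = -42 + 12 = -30)
W*(102 - 16) = -30*(102 - 16) = -30*86 = -2580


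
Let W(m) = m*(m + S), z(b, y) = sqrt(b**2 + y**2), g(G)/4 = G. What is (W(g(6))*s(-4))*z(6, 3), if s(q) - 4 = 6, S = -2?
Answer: 15840*sqrt(5) ≈ 35419.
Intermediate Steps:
s(q) = 10 (s(q) = 4 + 6 = 10)
g(G) = 4*G
W(m) = m*(-2 + m) (W(m) = m*(m - 2) = m*(-2 + m))
(W(g(6))*s(-4))*z(6, 3) = (((4*6)*(-2 + 4*6))*10)*sqrt(6**2 + 3**2) = ((24*(-2 + 24))*10)*sqrt(36 + 9) = ((24*22)*10)*sqrt(45) = (528*10)*(3*sqrt(5)) = 5280*(3*sqrt(5)) = 15840*sqrt(5)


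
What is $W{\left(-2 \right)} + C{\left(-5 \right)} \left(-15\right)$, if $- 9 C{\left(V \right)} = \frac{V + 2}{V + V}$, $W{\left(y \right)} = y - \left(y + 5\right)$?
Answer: $- \frac{9}{2} \approx -4.5$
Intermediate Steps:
$W{\left(y \right)} = -5$ ($W{\left(y \right)} = y - \left(5 + y\right) = -5$)
$C{\left(V \right)} = - \frac{2 + V}{18 V}$ ($C{\left(V \right)} = - \frac{\left(V + 2\right) \frac{1}{V + V}}{9} = - \frac{\left(2 + V\right) \frac{1}{2 V}}{9} = - \frac{\frac{1}{2} \frac{1}{V} \left(2 + V\right)}{9} = - \frac{2 + V}{18 V}$)
$W{\left(-2 \right)} + C{\left(-5 \right)} \left(-15\right) = -5 + \frac{-2 - -5}{18 \left(-5\right)} \left(-15\right) = -5 + \frac{1}{18} \left(- \frac{1}{5}\right) \left(-2 + 5\right) \left(-15\right) = -5 + \frac{1}{18} \left(- \frac{1}{5}\right) 3 \left(-15\right) = -5 - - \frac{1}{2} = -5 + \frac{1}{2} = - \frac{9}{2}$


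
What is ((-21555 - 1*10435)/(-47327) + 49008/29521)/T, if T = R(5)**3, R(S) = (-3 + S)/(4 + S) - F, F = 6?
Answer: -169949604141/14032079480224 ≈ -0.012111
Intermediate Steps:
R(S) = -6 + (-3 + S)/(4 + S) (R(S) = (-3 + S)/(4 + S) - 1*6 = (-3 + S)/(4 + S) - 6 = -6 + (-3 + S)/(4 + S))
T = -140608/729 (T = ((-27 - 5*5)/(4 + 5))**3 = ((-27 - 25)/9)**3 = ((1/9)*(-52))**3 = (-52/9)**3 = -140608/729 ≈ -192.88)
((-21555 - 1*10435)/(-47327) + 49008/29521)/T = ((-21555 - 1*10435)/(-47327) + 49008/29521)/(-140608/729) = ((-21555 - 10435)*(-1/47327) + 49008*(1/29521))*(-729/140608) = (-31990*(-1/47327) + 49008/29521)*(-729/140608) = (4570/6761 + 49008/29521)*(-729/140608) = (466254058/199591481)*(-729/140608) = -169949604141/14032079480224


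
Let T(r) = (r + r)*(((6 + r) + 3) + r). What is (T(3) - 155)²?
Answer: 4225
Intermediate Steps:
T(r) = 2*r*(9 + 2*r) (T(r) = (2*r)*((9 + r) + r) = (2*r)*(9 + 2*r) = 2*r*(9 + 2*r))
(T(3) - 155)² = (2*3*(9 + 2*3) - 155)² = (2*3*(9 + 6) - 155)² = (2*3*15 - 155)² = (90 - 155)² = (-65)² = 4225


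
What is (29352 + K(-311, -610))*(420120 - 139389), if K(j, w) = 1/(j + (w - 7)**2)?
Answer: 3134320925006667/380378 ≈ 8.2400e+9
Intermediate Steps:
K(j, w) = 1/(j + (-7 + w)**2)
(29352 + K(-311, -610))*(420120 - 139389) = (29352 + 1/(-311 + (-7 - 610)**2))*(420120 - 139389) = (29352 + 1/(-311 + (-617)**2))*280731 = (29352 + 1/(-311 + 380689))*280731 = (29352 + 1/380378)*280731 = (11164855057/380378)*280731 = 3134320925006667/380378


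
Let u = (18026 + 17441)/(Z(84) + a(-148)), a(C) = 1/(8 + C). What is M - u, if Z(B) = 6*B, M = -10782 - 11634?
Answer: -1586615924/70559 ≈ -22486.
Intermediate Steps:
M = -22416
u = 4965380/70559 (u = (18026 + 17441)/(6*84 + 1/(8 - 148)) = 35467/(504 + 1/(-140)) = 35467/(504 - 1/140) = 35467/(70559/140) = 35467*(140/70559) = 4965380/70559 ≈ 70.372)
M - u = -22416 - 1*4965380/70559 = -22416 - 4965380/70559 = -1586615924/70559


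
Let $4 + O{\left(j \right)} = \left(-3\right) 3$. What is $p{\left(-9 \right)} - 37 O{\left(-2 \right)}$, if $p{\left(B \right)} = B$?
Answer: $472$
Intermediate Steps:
$O{\left(j \right)} = -13$ ($O{\left(j \right)} = -4 - 9 = -13$)
$p{\left(-9 \right)} - 37 O{\left(-2 \right)} = -9 - -481 = -9 + 481 = 472$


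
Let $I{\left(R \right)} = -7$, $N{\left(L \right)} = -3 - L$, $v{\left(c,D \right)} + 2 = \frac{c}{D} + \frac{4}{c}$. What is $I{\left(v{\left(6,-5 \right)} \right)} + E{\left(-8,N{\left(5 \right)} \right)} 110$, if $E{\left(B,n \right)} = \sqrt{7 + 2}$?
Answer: $323$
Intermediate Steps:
$v{\left(c,D \right)} = -2 + \frac{4}{c} + \frac{c}{D}$ ($v{\left(c,D \right)} = -2 + \left(\frac{c}{D} + \frac{4}{c}\right) = -2 + \left(\frac{4}{c} + \frac{c}{D}\right) = -2 + \frac{4}{c} + \frac{c}{D}$)
$E{\left(B,n \right)} = 3$ ($E{\left(B,n \right)} = \sqrt{9} = 3$)
$I{\left(v{\left(6,-5 \right)} \right)} + E{\left(-8,N{\left(5 \right)} \right)} 110 = -7 + 3 \cdot 110 = -7 + 330 = 323$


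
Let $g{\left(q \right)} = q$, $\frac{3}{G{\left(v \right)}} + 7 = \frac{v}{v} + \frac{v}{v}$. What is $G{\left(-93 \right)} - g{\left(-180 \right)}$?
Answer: $\frac{897}{5} \approx 179.4$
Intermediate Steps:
$G{\left(v \right)} = - \frac{3}{5}$ ($G{\left(v \right)} = \frac{3}{-7 + \left(\frac{v}{v} + \frac{v}{v}\right)} = \frac{3}{-7 + \left(1 + 1\right)} = \frac{3}{-7 + 2} = \frac{3}{-5} = 3 \left(- \frac{1}{5}\right) = - \frac{3}{5}$)
$G{\left(-93 \right)} - g{\left(-180 \right)} = - \frac{3}{5} - -180 = - \frac{3}{5} + 180 = \frac{897}{5}$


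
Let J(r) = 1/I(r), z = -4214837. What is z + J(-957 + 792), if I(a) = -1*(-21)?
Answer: -88511576/21 ≈ -4.2148e+6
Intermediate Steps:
I(a) = 21
J(r) = 1/21
z + J(-957 + 792) = -4214837 + 1/21 = -88511576/21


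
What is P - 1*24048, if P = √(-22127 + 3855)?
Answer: -24048 + 4*I*√1142 ≈ -24048.0 + 135.17*I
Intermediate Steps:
P = 4*I*√1142 (P = √(-18272) = 4*I*√1142 ≈ 135.17*I)
P - 1*24048 = 4*I*√1142 - 1*24048 = 4*I*√1142 - 24048 = -24048 + 4*I*√1142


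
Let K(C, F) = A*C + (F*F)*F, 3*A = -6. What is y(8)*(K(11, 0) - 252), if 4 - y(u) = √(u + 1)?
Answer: -274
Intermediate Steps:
A = -2 (A = (⅓)*(-6) = -2)
y(u) = 4 - √(1 + u) (y(u) = 4 - √(u + 1) = 4 - √(1 + u))
K(C, F) = F³ - 2*C (K(C, F) = -2*C + (F*F)*F = -2*C + F²*F = -2*C + F³ = F³ - 2*C)
y(8)*(K(11, 0) - 252) = (4 - √(1 + 8))*((0³ - 2*11) - 252) = (4 - √9)*((0 - 22) - 252) = (4 - 1*3)*(-22 - 252) = (4 - 3)*(-274) = 1*(-274) = -274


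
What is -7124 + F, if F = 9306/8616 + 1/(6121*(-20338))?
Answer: -636668155775055/89383028764 ≈ -7122.9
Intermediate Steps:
F = 96541139681/89383028764 (F = 9306*(1/8616) + (1/6121)*(-1/20338) = 1551/1436 - 1/124488898 = 96541139681/89383028764 ≈ 1.0801)
-7124 + F = -7124 + 96541139681/89383028764 = -636668155775055/89383028764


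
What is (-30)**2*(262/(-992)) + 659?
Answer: 52241/124 ≈ 421.30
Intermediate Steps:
(-30)**2*(262/(-992)) + 659 = 900*(262*(-1/992)) + 659 = 900*(-131/496) + 659 = -29475/124 + 659 = 52241/124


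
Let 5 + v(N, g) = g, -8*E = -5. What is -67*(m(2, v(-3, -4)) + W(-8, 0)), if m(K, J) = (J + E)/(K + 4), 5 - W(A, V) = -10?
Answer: -43751/48 ≈ -911.48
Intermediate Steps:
E = 5/8 (E = -⅛*(-5) = 5/8 ≈ 0.62500)
v(N, g) = -5 + g
W(A, V) = 15 (W(A, V) = 5 - 1*(-10) = 5 + 10 = 15)
m(K, J) = (5/8 + J)/(4 + K) (m(K, J) = (J + 5/8)/(K + 4) = (5/8 + J)/(4 + K))
-67*(m(2, v(-3, -4)) + W(-8, 0)) = -67*((5/8 + (-5 - 4))/(4 + 2) + 15) = -67*((5/8 - 9)/6 + 15) = -67*((⅙)*(-67/8) + 15) = -67*(-67/48 + 15) = -67*653/48 = -43751/48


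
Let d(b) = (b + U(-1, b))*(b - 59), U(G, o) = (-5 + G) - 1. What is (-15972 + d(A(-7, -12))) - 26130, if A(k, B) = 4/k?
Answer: -2040897/49 ≈ -41651.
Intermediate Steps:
U(G, o) = -6 + G
d(b) = (-59 + b)*(-7 + b) (d(b) = (b + (-6 - 1))*(b - 59) = (b - 7)*(-59 + b) = (-7 + b)*(-59 + b) = (-59 + b)*(-7 + b))
(-15972 + d(A(-7, -12))) - 26130 = (-15972 + (413 + (4/(-7))² - 264/(-7))) - 26130 = (-15972 + (413 + (4*(-⅐))² - 264*(-1)/7)) - 26130 = (-15972 + (413 + (-4/7)² - 66*(-4/7))) - 26130 = (-15972 + (413 + 16/49 + 264/7)) - 26130 = (-15972 + 22101/49) - 26130 = -760527/49 - 26130 = -2040897/49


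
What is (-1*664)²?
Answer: 440896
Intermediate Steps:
(-1*664)² = (-664)² = 440896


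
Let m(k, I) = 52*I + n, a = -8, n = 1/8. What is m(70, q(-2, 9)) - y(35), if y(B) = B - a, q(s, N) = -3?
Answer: -1591/8 ≈ -198.88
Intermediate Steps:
n = ⅛ ≈ 0.12500
m(k, I) = ⅛ + 52*I (m(k, I) = 52*I + ⅛ = ⅛ + 52*I)
y(B) = 8 + B (y(B) = B - 1*(-8) = B + 8 = 8 + B)
m(70, q(-2, 9)) - y(35) = (⅛ + 52*(-3)) - (8 + 35) = (⅛ - 156) - 1*43 = -1247/8 - 43 = -1591/8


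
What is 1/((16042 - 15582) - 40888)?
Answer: -1/40428 ≈ -2.4735e-5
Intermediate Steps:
1/((16042 - 15582) - 40888) = 1/(460 - 40888) = 1/(-40428) = -1/40428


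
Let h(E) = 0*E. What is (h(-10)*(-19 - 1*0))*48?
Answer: 0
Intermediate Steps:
h(E) = 0
(h(-10)*(-19 - 1*0))*48 = (0*(-19 - 1*0))*48 = (0*(-19 + 0))*48 = (0*(-19))*48 = 0*48 = 0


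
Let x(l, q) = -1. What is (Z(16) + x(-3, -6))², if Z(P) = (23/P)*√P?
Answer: 361/16 ≈ 22.563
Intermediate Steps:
Z(P) = 23/√P
(Z(16) + x(-3, -6))² = (23/√16 - 1)² = (23*(¼) - 1)² = (23/4 - 1)² = (19/4)² = 361/16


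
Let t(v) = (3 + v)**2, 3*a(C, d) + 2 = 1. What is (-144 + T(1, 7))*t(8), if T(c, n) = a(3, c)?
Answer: -52393/3 ≈ -17464.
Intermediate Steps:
a(C, d) = -1/3 (a(C, d) = -2/3 + (1/3)*1 = -2/3 + 1/3 = -1/3)
T(c, n) = -1/3
(-144 + T(1, 7))*t(8) = (-144 - 1/3)*(3 + 8)**2 = -433/3*11**2 = -433/3*121 = -52393/3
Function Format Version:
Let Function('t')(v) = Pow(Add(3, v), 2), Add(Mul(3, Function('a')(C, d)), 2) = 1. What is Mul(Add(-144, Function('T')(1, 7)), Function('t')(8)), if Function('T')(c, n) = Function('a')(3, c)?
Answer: Rational(-52393, 3) ≈ -17464.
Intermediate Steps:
Function('a')(C, d) = Rational(-1, 3) (Function('a')(C, d) = Add(Rational(-2, 3), Mul(Rational(1, 3), 1)) = Add(Rational(-2, 3), Rational(1, 3)) = Rational(-1, 3))
Function('T')(c, n) = Rational(-1, 3)
Mul(Add(-144, Function('T')(1, 7)), Function('t')(8)) = Mul(Add(-144, Rational(-1, 3)), Pow(Add(3, 8), 2)) = Mul(Rational(-433, 3), Pow(11, 2)) = Mul(Rational(-433, 3), 121) = Rational(-52393, 3)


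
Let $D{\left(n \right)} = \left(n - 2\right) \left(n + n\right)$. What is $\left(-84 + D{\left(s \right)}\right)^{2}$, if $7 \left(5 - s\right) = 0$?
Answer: $2916$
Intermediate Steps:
$s = 5$ ($s = 5 - 0 = 5 + 0 = 5$)
$D{\left(n \right)} = 2 n \left(-2 + n\right)$ ($D{\left(n \right)} = \left(-2 + n\right) 2 n = 2 n \left(-2 + n\right)$)
$\left(-84 + D{\left(s \right)}\right)^{2} = \left(-84 + 2 \cdot 5 \left(-2 + 5\right)\right)^{2} = \left(-84 + 2 \cdot 5 \cdot 3\right)^{2} = \left(-84 + 30\right)^{2} = \left(-54\right)^{2} = 2916$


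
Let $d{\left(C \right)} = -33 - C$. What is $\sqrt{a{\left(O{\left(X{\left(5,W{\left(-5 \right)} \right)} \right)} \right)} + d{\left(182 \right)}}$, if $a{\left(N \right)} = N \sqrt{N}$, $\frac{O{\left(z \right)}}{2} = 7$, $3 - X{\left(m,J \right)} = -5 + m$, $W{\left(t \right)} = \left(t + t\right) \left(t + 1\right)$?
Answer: $\sqrt{-215 + 14 \sqrt{14}} \approx 12.752 i$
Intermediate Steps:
$W{\left(t \right)} = 2 t \left(1 + t\right)$
$X{\left(m,J \right)} = 8 - m$ ($X{\left(m,J \right)} = 3 - \left(-5 + m\right) = 8 - m$)
$O{\left(z \right)} = 14$ ($O{\left(z \right)} = 2 \cdot 7 = 14$)
$a{\left(N \right)} = N^{\frac{3}{2}}$
$\sqrt{a{\left(O{\left(X{\left(5,W{\left(-5 \right)} \right)} \right)} \right)} + d{\left(182 \right)}} = \sqrt{14^{\frac{3}{2}} - 215} = \sqrt{14 \sqrt{14} - 215} = \sqrt{-215 + 14 \sqrt{14}}$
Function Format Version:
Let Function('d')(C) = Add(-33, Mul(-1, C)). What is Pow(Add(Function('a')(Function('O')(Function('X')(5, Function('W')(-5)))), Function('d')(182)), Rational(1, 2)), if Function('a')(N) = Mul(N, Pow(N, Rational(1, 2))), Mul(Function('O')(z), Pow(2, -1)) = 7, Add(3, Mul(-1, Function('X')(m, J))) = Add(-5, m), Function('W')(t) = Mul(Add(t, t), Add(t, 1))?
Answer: Pow(Add(-215, Mul(14, Pow(14, Rational(1, 2)))), Rational(1, 2)) ≈ Mul(12.752, I)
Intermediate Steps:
Function('W')(t) = Mul(2, t, Add(1, t)) (Function('W')(t) = Mul(Mul(2, t), Add(1, t)) = Mul(2, t, Add(1, t)))
Function('X')(m, J) = Add(8, Mul(-1, m)) (Function('X')(m, J) = Add(3, Mul(-1, Add(-5, m))) = Add(3, Add(5, Mul(-1, m))) = Add(8, Mul(-1, m)))
Function('O')(z) = 14 (Function('O')(z) = Mul(2, 7) = 14)
Function('a')(N) = Pow(N, Rational(3, 2))
Pow(Add(Function('a')(Function('O')(Function('X')(5, Function('W')(-5)))), Function('d')(182)), Rational(1, 2)) = Pow(Add(Pow(14, Rational(3, 2)), Add(-33, Mul(-1, 182))), Rational(1, 2)) = Pow(Add(Mul(14, Pow(14, Rational(1, 2))), Add(-33, -182)), Rational(1, 2)) = Pow(Add(Mul(14, Pow(14, Rational(1, 2))), -215), Rational(1, 2)) = Pow(Add(-215, Mul(14, Pow(14, Rational(1, 2)))), Rational(1, 2))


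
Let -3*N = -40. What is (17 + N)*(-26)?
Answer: -2366/3 ≈ -788.67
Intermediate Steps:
N = 40/3 (N = -⅓*(-40) = 40/3 ≈ 13.333)
(17 + N)*(-26) = (17 + 40/3)*(-26) = (91/3)*(-26) = -2366/3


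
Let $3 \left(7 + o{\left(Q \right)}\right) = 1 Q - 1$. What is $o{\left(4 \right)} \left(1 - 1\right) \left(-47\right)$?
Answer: $0$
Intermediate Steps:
$o{\left(Q \right)} = - \frac{22}{3} + \frac{Q}{3}$ ($o{\left(Q \right)} = -7 + \frac{1 Q - 1}{3} = -7 + \frac{Q - 1}{3} = -7 + \frac{-1 + Q}{3} = -7 + \left(- \frac{1}{3} + \frac{Q}{3}\right) = - \frac{22}{3} + \frac{Q}{3}$)
$o{\left(4 \right)} \left(1 - 1\right) \left(-47\right) = \left(- \frac{22}{3} + \frac{1}{3} \cdot 4\right) \left(1 - 1\right) \left(-47\right) = \left(- \frac{22}{3} + \frac{4}{3}\right) 0 \left(-47\right) = \left(-6\right) 0 \left(-47\right) = 0 \left(-47\right) = 0$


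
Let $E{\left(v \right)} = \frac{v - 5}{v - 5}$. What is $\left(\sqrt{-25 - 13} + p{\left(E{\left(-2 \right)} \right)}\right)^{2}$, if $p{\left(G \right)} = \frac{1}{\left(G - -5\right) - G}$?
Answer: $- \frac{949}{25} + \frac{2 i \sqrt{38}}{5} \approx -37.96 + 2.4658 i$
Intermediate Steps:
$E{\left(v \right)} = 1$ ($E{\left(v \right)} = \frac{-5 + v}{-5 + v} = 1$)
$p{\left(G \right)} = \frac{1}{5}$ ($p{\left(G \right)} = \frac{1}{\left(G + 5\right) - G} = \frac{1}{\left(5 + G\right) - G} = \frac{1}{5}$)
$\left(\sqrt{-25 - 13} + p{\left(E{\left(-2 \right)} \right)}\right)^{2} = \left(\sqrt{-25 - 13} + \frac{1}{5}\right)^{2} = \left(\sqrt{-38} + \frac{1}{5}\right)^{2} = \left(i \sqrt{38} + \frac{1}{5}\right)^{2} = \left(\frac{1}{5} + i \sqrt{38}\right)^{2}$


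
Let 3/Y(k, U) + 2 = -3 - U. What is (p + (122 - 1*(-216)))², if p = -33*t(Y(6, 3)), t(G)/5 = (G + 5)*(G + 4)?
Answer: 24153200569/4096 ≈ 5.8968e+6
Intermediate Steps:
Y(k, U) = 3/(-5 - U) (Y(k, U) = 3/(-2 + (-3 - U)) = 3/(-5 - U))
t(G) = 5*(4 + G)*(5 + G) (t(G) = 5*((G + 5)*(G + 4)) = 5*((5 + G)*(4 + G)) = 5*((4 + G)*(5 + G)) = 5*(4 + G)*(5 + G))
p = -177045/64 (p = -33*(100 + 5*(-3/(5 + 3))² + 45*(-3/(5 + 3))) = -33*(100 + 5*(-3/8)² + 45*(-3/8)) = -33*(100 + 5*(9/64) - 135/8) = -33*(100 + 45/64 - 135/8) = -33*5365/64 = -177045/64 ≈ -2766.3)
(p + (122 - 1*(-216)))² = (-177045/64 + (122 - 1*(-216)))² = (-177045/64 + (122 + 216))² = (-177045/64 + 338)² = (-155413/64)² = 24153200569/4096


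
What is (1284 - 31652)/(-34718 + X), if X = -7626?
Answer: 3796/5293 ≈ 0.71717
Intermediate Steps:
(1284 - 31652)/(-34718 + X) = (1284 - 31652)/(-34718 - 7626) = -30368/(-42344) = -30368*(-1/42344) = 3796/5293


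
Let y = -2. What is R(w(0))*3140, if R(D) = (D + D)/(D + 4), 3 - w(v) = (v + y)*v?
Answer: 18840/7 ≈ 2691.4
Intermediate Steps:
w(v) = 3 - v*(-2 + v) (w(v) = 3 - (v - 2)*v = 3 - (-2 + v)*v = 3 - v*(-2 + v))
R(D) = 2*D/(4 + D) (R(D) = (2*D)/(4 + D) = 2*D/(4 + D))
R(w(0))*3140 = (2*(3 - 1*0² + 2*0)/(4 + (3 - 1*0² + 2*0)))*3140 = (2*(3 - 1*0 + 0)/(4 + (3 - 1*0 + 0)))*3140 = (2*(3 + 0 + 0)/(4 + (3 + 0 + 0)))*3140 = (2*3/(4 + 3))*3140 = (2*3/7)*3140 = (2*3*(⅐))*3140 = (6/7)*3140 = 18840/7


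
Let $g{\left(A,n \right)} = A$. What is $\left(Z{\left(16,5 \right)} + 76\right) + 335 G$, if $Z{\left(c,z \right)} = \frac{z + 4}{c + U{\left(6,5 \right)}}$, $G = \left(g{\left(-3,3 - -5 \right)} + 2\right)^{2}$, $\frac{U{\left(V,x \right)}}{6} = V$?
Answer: $\frac{21381}{52} \approx 411.17$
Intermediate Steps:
$U{\left(V,x \right)} = 6 V$
$G = 1$ ($G = \left(-3 + 2\right)^{2} = \left(-1\right)^{2} = 1$)
$Z{\left(c,z \right)} = \frac{4 + z}{36 + c}$ ($Z{\left(c,z \right)} = \frac{z + 4}{c + 6 \cdot 6} = \frac{4 + z}{c + 36} = \frac{4 + z}{36 + c}$)
$\left(Z{\left(16,5 \right)} + 76\right) + 335 G = \left(\frac{4 + 5}{36 + 16} + 76\right) + 335 \cdot 1 = \left(\frac{1}{52} \cdot 9 + 76\right) + 335 = \left(\frac{9}{52} + 76\right) + 335 = \frac{3961}{52} + 335 = \frac{21381}{52}$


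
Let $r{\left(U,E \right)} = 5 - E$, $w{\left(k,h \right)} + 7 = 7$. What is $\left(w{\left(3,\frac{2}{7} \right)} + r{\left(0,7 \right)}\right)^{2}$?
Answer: $4$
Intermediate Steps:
$w{\left(k,h \right)} = 0$ ($w{\left(k,h \right)} = -7 + 7 = 0$)
$\left(w{\left(3,\frac{2}{7} \right)} + r{\left(0,7 \right)}\right)^{2} = \left(0 + \left(5 - 7\right)\right)^{2} = \left(0 - 2\right)^{2} = \left(-2\right)^{2} = 4$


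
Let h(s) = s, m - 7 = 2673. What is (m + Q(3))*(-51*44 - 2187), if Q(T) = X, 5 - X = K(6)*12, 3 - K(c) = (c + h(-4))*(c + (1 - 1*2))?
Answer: -12269439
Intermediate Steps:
m = 2680 (m = 7 + 2673 = 2680)
K(c) = 3 - (-1 + c)*(-4 + c) (K(c) = 3 - (c - 4)*(c + (1 - 1*2)) = 3 - (-4 + c)*(c + (1 - 2)) = 3 - (-4 + c)*(c - 1) = 3 - (-4 + c)*(-1 + c) = 3 - (-1 + c)*(-4 + c))
X = 89 (X = 5 - (-1 - 1*6**2 + 5*6)*12 = 5 - (-1 - 1*36 + 30)*12 = 5 - (-1 - 36 + 30)*12 = 5 - (-7)*12 = 5 - 1*(-84) = 5 + 84 = 89)
Q(T) = 89
(m + Q(3))*(-51*44 - 2187) = (2680 + 89)*(-51*44 - 2187) = 2769*(-2244 - 2187) = 2769*(-4431) = -12269439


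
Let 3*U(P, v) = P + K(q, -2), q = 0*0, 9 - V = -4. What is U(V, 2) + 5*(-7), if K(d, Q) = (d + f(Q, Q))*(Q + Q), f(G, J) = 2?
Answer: -100/3 ≈ -33.333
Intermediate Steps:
V = 13 (V = 9 - 1*(-4) = 9 + 4 = 13)
q = 0
K(d, Q) = 2*Q*(2 + d) (K(d, Q) = (d + 2)*(Q + Q) = (2 + d)*(2*Q) = 2*Q*(2 + d))
U(P, v) = -8/3 + P/3 (U(P, v) = (P + 2*(-2)*(2 + 0))/3 = (P + 2*(-2)*2)/3 = (P - 8)/3 = (-8 + P)/3 = -8/3 + P/3)
U(V, 2) + 5*(-7) = (-8/3 + (1/3)*13) + 5*(-7) = (-8/3 + 13/3) - 35 = 5/3 - 35 = -100/3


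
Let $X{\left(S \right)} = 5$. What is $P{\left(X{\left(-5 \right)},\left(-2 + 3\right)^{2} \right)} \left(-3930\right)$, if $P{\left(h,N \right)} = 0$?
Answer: $0$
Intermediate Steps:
$P{\left(X{\left(-5 \right)},\left(-2 + 3\right)^{2} \right)} \left(-3930\right) = 0 \left(-3930\right) = 0$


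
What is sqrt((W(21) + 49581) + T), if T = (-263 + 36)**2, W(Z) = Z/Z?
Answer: sqrt(101111) ≈ 317.98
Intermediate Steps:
W(Z) = 1
T = 51529 (T = (-227)**2 = 51529)
sqrt((W(21) + 49581) + T) = sqrt((1 + 49581) + 51529) = sqrt(49582 + 51529) = sqrt(101111)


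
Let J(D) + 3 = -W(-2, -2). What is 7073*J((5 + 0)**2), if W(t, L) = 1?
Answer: -28292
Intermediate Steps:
J(D) = -4 (J(D) = -3 - 1*1 = -3 - 1 = -4)
7073*J((5 + 0)**2) = 7073*(-4) = -28292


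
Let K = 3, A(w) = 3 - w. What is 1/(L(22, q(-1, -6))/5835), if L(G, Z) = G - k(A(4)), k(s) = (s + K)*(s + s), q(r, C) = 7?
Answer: 5835/26 ≈ 224.42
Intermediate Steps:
k(s) = 2*s*(3 + s) (k(s) = (s + 3)*(s + s) = (3 + s)*(2*s) = 2*s*(3 + s))
L(G, Z) = 4 + G (L(G, Z) = G - 2*(3 - 1*4)*(3 + (3 - 1*4)) = G - 2*(3 - 4)*(3 + (3 - 4)) = G - 2*(-1)*(3 - 1) = G - 2*(-1)*2 = G - 1*(-4) = G + 4 = 4 + G)
1/(L(22, q(-1, -6))/5835) = 1/((4 + 22)/5835) = 1/(26*(1/5835)) = 1/(26/5835) = 5835/26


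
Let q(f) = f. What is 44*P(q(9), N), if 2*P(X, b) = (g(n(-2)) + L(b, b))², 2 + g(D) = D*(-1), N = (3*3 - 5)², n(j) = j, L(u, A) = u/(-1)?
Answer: 5632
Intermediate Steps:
L(u, A) = -u (L(u, A) = u*(-1) = -u)
N = 16 (N = (9 - 5)² = 4² = 16)
g(D) = -2 - D (g(D) = -2 + D*(-1) = -2 - D)
P(X, b) = b²/2 (P(X, b) = ((-2 - 1*(-2)) - b)²/2 = ((-2 + 2) - b)²/2 = (0 - b)²/2 = (-b)²/2 = b²/2)
44*P(q(9), N) = 44*((½)*16²) = 44*((½)*256) = 44*128 = 5632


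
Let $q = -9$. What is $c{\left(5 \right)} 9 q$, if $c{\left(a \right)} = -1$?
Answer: $81$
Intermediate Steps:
$c{\left(5 \right)} 9 q = \left(-1\right) 9 \left(-9\right) = \left(-9\right) \left(-9\right) = 81$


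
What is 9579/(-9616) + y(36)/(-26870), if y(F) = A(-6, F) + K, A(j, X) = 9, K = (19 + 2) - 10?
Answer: -25758005/25838192 ≈ -0.99690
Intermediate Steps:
K = 11 (K = 21 - 10 = 11)
y(F) = 20 (y(F) = 9 + 11 = 20)
9579/(-9616) + y(36)/(-26870) = 9579/(-9616) + 20/(-26870) = 9579*(-1/9616) + 20*(-1/26870) = -9579/9616 - 2/2687 = -25758005/25838192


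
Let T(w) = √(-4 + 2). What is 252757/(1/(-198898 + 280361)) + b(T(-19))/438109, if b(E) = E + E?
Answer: 20590343491 + 2*I*√2/438109 ≈ 2.059e+10 + 6.456e-6*I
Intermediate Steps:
T(w) = I*√2 (T(w) = √(-2) = I*√2)
b(E) = 2*E
252757/(1/(-198898 + 280361)) + b(T(-19))/438109 = 252757/(1/(-198898 + 280361)) + (2*(I*√2))/438109 = 252757/(1/81463) + (2*I*√2)*(1/438109) = 252757/(1/81463) + 2*I*√2/438109 = 252757*81463 + 2*I*√2/438109 = 20590343491 + 2*I*√2/438109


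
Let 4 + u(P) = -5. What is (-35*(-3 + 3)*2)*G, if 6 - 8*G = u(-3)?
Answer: 0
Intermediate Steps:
u(P) = -9 (u(P) = -4 - 5 = -9)
G = 15/8 (G = 3/4 - 1/8*(-9) = 3/4 + 9/8 = 15/8 ≈ 1.8750)
(-35*(-3 + 3)*2)*G = -35*(-3 + 3)*2*(15/8) = -0*2*(15/8) = -35*0*(15/8) = 0*(15/8) = 0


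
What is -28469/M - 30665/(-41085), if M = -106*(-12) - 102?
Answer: -25194907/1068210 ≈ -23.586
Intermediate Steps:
M = 1170 (M = 1272 - 102 = 1170)
-28469/M - 30665/(-41085) = -28469/1170 - 30665/(-41085) = -28469*1/1170 - 30665*(-1/41085) = -28469/1170 + 6133/8217 = -25194907/1068210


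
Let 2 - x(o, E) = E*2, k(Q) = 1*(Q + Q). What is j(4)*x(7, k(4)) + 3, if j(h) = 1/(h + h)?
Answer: 5/4 ≈ 1.2500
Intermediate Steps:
k(Q) = 2*Q (k(Q) = 1*(2*Q) = 2*Q)
x(o, E) = 2 - 2*E (x(o, E) = 2 - E*2 = 2 - 2*E)
j(h) = 1/(2*h)
j(4)*x(7, k(4)) + 3 = ((½)/4)*(2 - 4*4) + 3 = ((½)*(¼))*(2 - 2*8) + 3 = (2 - 16)/8 + 3 = (⅛)*(-14) + 3 = -7/4 + 3 = 5/4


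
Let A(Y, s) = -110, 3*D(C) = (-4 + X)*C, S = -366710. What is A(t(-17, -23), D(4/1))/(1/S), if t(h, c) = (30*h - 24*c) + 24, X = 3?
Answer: 40338100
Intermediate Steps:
D(C) = -C/3 (D(C) = ((-4 + 3)*C)/3 = (-C)/3 = -C/3)
t(h, c) = 24 - 24*c + 30*h (t(h, c) = (-24*c + 30*h) + 24 = 24 - 24*c + 30*h)
A(t(-17, -23), D(4/1))/(1/S) = -110/(1/(-366710)) = -110/(-1/366710) = -110*(-366710) = 40338100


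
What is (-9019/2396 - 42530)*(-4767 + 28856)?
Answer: -2454931646011/2396 ≈ -1.0246e+9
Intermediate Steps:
(-9019/2396 - 42530)*(-4767 + 28856) = (-9019*1/2396 - 42530)*24089 = (-9019/2396 - 42530)*24089 = -101910899/2396*24089 = -2454931646011/2396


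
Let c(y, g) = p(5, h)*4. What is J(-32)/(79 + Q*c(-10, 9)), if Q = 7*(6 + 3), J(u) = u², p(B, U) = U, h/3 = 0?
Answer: 1024/79 ≈ 12.962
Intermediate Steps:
h = 0 (h = 3*0 = 0)
c(y, g) = 0 (c(y, g) = 0*4 = 0)
Q = 63 (Q = 7*9 = 63)
J(-32)/(79 + Q*c(-10, 9)) = (-32)²/(79 + 63*0) = 1024/(79 + 0) = 1024/79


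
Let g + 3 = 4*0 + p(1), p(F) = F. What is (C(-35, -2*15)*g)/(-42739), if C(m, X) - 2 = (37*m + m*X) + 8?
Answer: -470/42739 ≈ -0.010997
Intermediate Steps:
C(m, X) = 10 + 37*m + X*m (C(m, X) = 2 + ((37*m + m*X) + 8) = 2 + ((37*m + X*m) + 8) = 2 + (8 + 37*m + X*m) = 10 + 37*m + X*m)
g = -2 (g = -3 + (4*0 + 1) = -3 + (0 + 1) = -3 + 1 = -2)
(C(-35, -2*15)*g)/(-42739) = ((10 + 37*(-35) - 2*15*(-35))*(-2))/(-42739) = ((10 - 1295 - 30*(-35))*(-2))*(-1/42739) = ((10 - 1295 + 1050)*(-2))*(-1/42739) = -235*(-2)*(-1/42739) = 470*(-1/42739) = -470/42739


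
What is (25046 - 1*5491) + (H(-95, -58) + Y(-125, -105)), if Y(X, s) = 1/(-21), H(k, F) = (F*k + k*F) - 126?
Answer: 639428/21 ≈ 30449.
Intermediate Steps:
H(k, F) = -126 + 2*F*k (H(k, F) = (F*k + F*k) - 126 = 2*F*k - 126 = -126 + 2*F*k)
Y(X, s) = -1/21
(25046 - 1*5491) + (H(-95, -58) + Y(-125, -105)) = (25046 - 1*5491) + ((-126 + 2*(-58)*(-95)) - 1/21) = (25046 - 5491) + ((-126 + 11020) - 1/21) = 19555 + (10894 - 1/21) = 19555 + 228773/21 = 639428/21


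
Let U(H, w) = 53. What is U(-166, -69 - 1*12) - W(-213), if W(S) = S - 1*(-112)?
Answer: 154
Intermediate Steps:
W(S) = 112 + S (W(S) = S + 112 = 112 + S)
U(-166, -69 - 1*12) - W(-213) = 53 - (112 - 213) = 53 - 1*(-101) = 53 + 101 = 154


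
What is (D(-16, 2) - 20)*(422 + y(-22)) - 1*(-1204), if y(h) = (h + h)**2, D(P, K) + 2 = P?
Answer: -88400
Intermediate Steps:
D(P, K) = -2 + P
y(h) = 4*h**2 (y(h) = (2*h)**2 = 4*h**2)
(D(-16, 2) - 20)*(422 + y(-22)) - 1*(-1204) = ((-2 - 16) - 20)*(422 + 4*(-22)**2) - 1*(-1204) = (-18 - 20)*(422 + 4*484) + 1204 = -38*(422 + 1936) + 1204 = -38*2358 + 1204 = -89604 + 1204 = -88400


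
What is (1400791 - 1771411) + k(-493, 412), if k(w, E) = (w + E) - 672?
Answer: -371373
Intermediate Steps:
k(w, E) = -672 + E + w (k(w, E) = (E + w) - 672 = -672 + E + w)
(1400791 - 1771411) + k(-493, 412) = (1400791 - 1771411) + (-672 + 412 - 493) = -370620 - 753 = -371373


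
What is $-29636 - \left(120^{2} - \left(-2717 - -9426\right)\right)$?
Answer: $-37327$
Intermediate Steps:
$-29636 - \left(120^{2} - \left(-2717 - -9426\right)\right) = -29636 - \left(14400 - \left(-2717 + 9426\right)\right) = -29636 - \left(14400 - 6709\right) = -29636 - 7691 = -37327$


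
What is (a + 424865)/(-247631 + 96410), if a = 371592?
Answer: -796457/151221 ≈ -5.2668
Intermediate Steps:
(a + 424865)/(-247631 + 96410) = (371592 + 424865)/(-247631 + 96410) = 796457/(-151221) = 796457*(-1/151221) = -796457/151221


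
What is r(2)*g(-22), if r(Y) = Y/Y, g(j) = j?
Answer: -22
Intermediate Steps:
r(Y) = 1
r(2)*g(-22) = 1*(-22) = -22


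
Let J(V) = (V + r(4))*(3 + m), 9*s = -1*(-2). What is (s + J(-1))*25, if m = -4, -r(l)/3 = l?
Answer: 2975/9 ≈ 330.56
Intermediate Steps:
s = 2/9 (s = (-1*(-2))/9 = (⅑)*2 = 2/9 ≈ 0.22222)
r(l) = -3*l
J(V) = 12 - V (J(V) = (V - 3*4)*(3 - 4) = (V - 12)*(-1) = (-12 + V)*(-1) = 12 - V)
(s + J(-1))*25 = (2/9 + (12 - 1*(-1)))*25 = (2/9 + (12 + 1))*25 = (2/9 + 13)*25 = (119/9)*25 = 2975/9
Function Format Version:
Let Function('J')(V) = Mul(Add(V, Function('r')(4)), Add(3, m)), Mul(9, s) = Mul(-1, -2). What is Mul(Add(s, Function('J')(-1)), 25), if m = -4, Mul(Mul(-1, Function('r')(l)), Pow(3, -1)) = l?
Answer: Rational(2975, 9) ≈ 330.56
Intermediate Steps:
s = Rational(2, 9) (s = Mul(Rational(1, 9), Mul(-1, -2)) = Mul(Rational(1, 9), 2) = Rational(2, 9) ≈ 0.22222)
Function('r')(l) = Mul(-3, l)
Function('J')(V) = Add(12, Mul(-1, V)) (Function('J')(V) = Mul(Add(V, Mul(-3, 4)), Add(3, -4)) = Mul(Add(V, -12), -1) = Mul(Add(-12, V), -1) = Add(12, Mul(-1, V)))
Mul(Add(s, Function('J')(-1)), 25) = Mul(Add(Rational(2, 9), Add(12, Mul(-1, -1))), 25) = Mul(Add(Rational(2, 9), Add(12, 1)), 25) = Mul(Add(Rational(2, 9), 13), 25) = Mul(Rational(119, 9), 25) = Rational(2975, 9)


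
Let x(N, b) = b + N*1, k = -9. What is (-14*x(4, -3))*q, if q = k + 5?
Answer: 56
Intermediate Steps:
x(N, b) = N + b (x(N, b) = b + N = N + b)
q = -4 (q = -9 + 5 = -4)
(-14*x(4, -3))*q = -14*(4 - 3)*(-4) = -14*1*(-4) = -14*(-4) = 56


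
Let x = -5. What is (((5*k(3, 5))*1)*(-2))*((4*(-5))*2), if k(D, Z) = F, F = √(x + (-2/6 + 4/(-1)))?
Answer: 800*I*√21/3 ≈ 1222.0*I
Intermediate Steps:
F = 2*I*√21/3 (F = √(-5 + (-2/6 + 4/(-1))) = √(-5 + (-2*⅙ + 4*(-1))) = √(-5 + (-⅓ - 4)) = √(-5 - 13/3) = √(-28/3) = 2*I*√21/3 ≈ 3.055*I)
k(D, Z) = 2*I*√21/3
(((5*k(3, 5))*1)*(-2))*((4*(-5))*2) = (((5*(2*I*√21/3))*1)*(-2))*((4*(-5))*2) = (((10*I*√21/3)*1)*(-2))*(-20*2) = ((10*I*√21/3)*(-2))*(-40) = -20*I*√21/3*(-40) = 800*I*√21/3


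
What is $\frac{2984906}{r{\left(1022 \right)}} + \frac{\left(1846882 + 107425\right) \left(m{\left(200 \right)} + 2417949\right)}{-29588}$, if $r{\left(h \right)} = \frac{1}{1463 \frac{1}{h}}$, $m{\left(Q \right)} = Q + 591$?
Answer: $- \frac{83959737323766}{539981} \approx -1.5549 \cdot 10^{8}$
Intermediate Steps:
$m{\left(Q \right)} = 591 + Q$
$r{\left(h \right)} = \frac{h}{1463}$
$\frac{2984906}{r{\left(1022 \right)}} + \frac{\left(1846882 + 107425\right) \left(m{\left(200 \right)} + 2417949\right)}{-29588} = \frac{2984906}{\frac{1}{1463} \cdot 1022} + \frac{\left(1846882 + 107425\right) \left(\left(591 + 200\right) + 2417949\right)}{-29588} = \frac{2984906}{\frac{146}{209}} + 1954307 \left(791 + 2417949\right) \left(- \frac{1}{29588}\right) = 2984906 \cdot \frac{209}{146} + 1954307 \cdot 2418740 \left(- \frac{1}{29588}\right) = \frac{311922677}{73} + 4726960513180 \left(- \frac{1}{29588}\right) = \frac{311922677}{73} - \frac{1181740128295}{7397} = - \frac{83959737323766}{539981}$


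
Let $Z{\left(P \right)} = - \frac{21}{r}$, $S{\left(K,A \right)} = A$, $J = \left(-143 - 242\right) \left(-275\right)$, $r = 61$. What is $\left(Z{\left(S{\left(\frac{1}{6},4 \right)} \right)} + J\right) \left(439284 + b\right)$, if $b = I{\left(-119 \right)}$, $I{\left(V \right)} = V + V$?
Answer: $\frac{2835514490284}{61} \approx 4.6484 \cdot 10^{10}$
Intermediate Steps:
$I{\left(V \right)} = 2 V$
$J = 105875$ ($J = \left(-385\right) \left(-275\right) = 105875$)
$b = -238$ ($b = 2 \left(-119\right) = -238$)
$Z{\left(P \right)} = - \frac{21}{61}$
$\left(Z{\left(S{\left(\frac{1}{6},4 \right)} \right)} + J\right) \left(439284 + b\right) = \left(- \frac{21}{61} + 105875\right) \left(439284 - 238\right) = \frac{6458354}{61} \cdot 439046 = \frac{2835514490284}{61}$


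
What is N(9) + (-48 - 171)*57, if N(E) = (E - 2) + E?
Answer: -12467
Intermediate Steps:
N(E) = -2 + 2*E (N(E) = (-2 + E) + E = -2 + 2*E)
N(9) + (-48 - 171)*57 = (-2 + 2*9) + (-48 - 171)*57 = (-2 + 18) - 219*57 = 16 - 12483 = -12467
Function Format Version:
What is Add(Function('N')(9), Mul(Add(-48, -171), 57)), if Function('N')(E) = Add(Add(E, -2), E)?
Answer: -12467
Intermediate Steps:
Function('N')(E) = Add(-2, Mul(2, E)) (Function('N')(E) = Add(Add(-2, E), E) = Add(-2, Mul(2, E)))
Add(Function('N')(9), Mul(Add(-48, -171), 57)) = Add(Add(-2, Mul(2, 9)), Mul(Add(-48, -171), 57)) = Add(Add(-2, 18), Mul(-219, 57)) = Add(16, -12483) = -12467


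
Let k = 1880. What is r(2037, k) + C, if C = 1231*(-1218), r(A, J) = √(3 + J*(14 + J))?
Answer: -1499358 + √3560723 ≈ -1.4975e+6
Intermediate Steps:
C = -1499358
r(2037, k) + C = √(3 + 1880² + 14*1880) - 1499358 = √(3 + 3534400 + 26320) - 1499358 = √3560723 - 1499358 = -1499358 + √3560723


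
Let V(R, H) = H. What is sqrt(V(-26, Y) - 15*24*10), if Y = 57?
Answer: I*sqrt(3543) ≈ 59.523*I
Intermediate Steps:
sqrt(V(-26, Y) - 15*24*10) = sqrt(57 - 15*24*10) = sqrt(57 - 360*10) = sqrt(57 - 3600) = sqrt(-3543) = I*sqrt(3543)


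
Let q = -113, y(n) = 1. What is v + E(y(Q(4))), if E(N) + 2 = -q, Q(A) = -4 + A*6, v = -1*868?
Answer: -757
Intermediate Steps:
v = -868
Q(A) = -4 + 6*A
E(N) = 111 (E(N) = -2 - 1*(-113) = -2 + 113 = 111)
v + E(y(Q(4))) = -868 + 111 = -757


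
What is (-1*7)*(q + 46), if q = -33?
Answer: -91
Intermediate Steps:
(-1*7)*(q + 46) = (-1*7)*(-33 + 46) = -7*13 = -91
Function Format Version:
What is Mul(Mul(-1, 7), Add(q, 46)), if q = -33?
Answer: -91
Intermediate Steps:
Mul(Mul(-1, 7), Add(q, 46)) = Mul(Mul(-1, 7), Add(-33, 46)) = Mul(-7, 13) = -91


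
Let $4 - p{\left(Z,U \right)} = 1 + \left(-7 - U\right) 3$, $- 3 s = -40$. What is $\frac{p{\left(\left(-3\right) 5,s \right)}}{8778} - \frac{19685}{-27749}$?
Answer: $\frac{87285433}{121790361} \approx 0.71669$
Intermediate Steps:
$s = \frac{40}{3}$ ($s = \left(- \frac{1}{3}\right) \left(-40\right) = \frac{40}{3} \approx 13.333$)
$p{\left(Z,U \right)} = 24 + 3 U$ ($p{\left(Z,U \right)} = 4 - \left(1 + \left(-7 - U\right) 3\right) = 4 - \left(1 - \left(21 + 3 U\right)\right) = 4 - \left(-20 - 3 U\right) = 4 + \left(20 + 3 U\right) = 24 + 3 U$)
$\frac{p{\left(\left(-3\right) 5,s \right)}}{8778} - \frac{19685}{-27749} = \frac{24 + 3 \cdot \frac{40}{3}}{8778} - \frac{19685}{-27749} = \left(24 + 40\right) \frac{1}{8778} - - \frac{19685}{27749} = 64 \cdot \frac{1}{8778} + \frac{19685}{27749} = \frac{32}{4389} + \frac{19685}{27749} = \frac{87285433}{121790361}$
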